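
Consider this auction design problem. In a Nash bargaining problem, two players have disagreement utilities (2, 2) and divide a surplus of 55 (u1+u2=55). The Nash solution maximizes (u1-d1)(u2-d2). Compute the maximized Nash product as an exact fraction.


Step 1: The Nash solution splits surplus symmetrically above the disagreement point
Step 2: u1 = (total + d1 - d2)/2 = (55 + 2 - 2)/2 = 55/2
Step 3: u2 = (total - d1 + d2)/2 = (55 - 2 + 2)/2 = 55/2
Step 4: Nash product = (55/2 - 2) * (55/2 - 2)
Step 5: = 51/2 * 51/2 = 2601/4

2601/4


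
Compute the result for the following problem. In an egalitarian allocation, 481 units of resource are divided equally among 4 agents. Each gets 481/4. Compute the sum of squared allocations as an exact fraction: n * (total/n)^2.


Step 1: Each agent's share = 481/4
Step 2: Square of each share = (481/4)^2 = 231361/16
Step 3: Sum of squares = 4 * 231361/16 = 231361/4

231361/4


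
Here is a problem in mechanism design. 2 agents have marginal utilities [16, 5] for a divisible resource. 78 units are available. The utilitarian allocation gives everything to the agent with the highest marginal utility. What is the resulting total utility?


Step 1: The marginal utilities are [16, 5]
Step 2: The highest marginal utility is 16
Step 3: All 78 units go to that agent
Step 4: Total utility = 16 * 78 = 1248

1248


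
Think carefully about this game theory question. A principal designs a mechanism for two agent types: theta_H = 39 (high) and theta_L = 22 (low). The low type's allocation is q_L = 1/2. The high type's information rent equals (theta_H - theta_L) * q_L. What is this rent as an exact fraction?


Step 1: theta_H - theta_L = 39 - 22 = 17
Step 2: Information rent = (theta_H - theta_L) * q_L
Step 3: = 17 * 1/2
Step 4: = 17/2

17/2


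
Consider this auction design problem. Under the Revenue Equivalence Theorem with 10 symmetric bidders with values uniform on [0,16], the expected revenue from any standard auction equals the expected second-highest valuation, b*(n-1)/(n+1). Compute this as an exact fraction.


Step 1: By Revenue Equivalence, expected revenue = b*(n-1)/(n+1)
Step 2: Substituting n = 10, b = 16
Step 3: Revenue = 16*(10-1)/(10+1) = 16*9/11
Step 4: Revenue = 144/11

144/11


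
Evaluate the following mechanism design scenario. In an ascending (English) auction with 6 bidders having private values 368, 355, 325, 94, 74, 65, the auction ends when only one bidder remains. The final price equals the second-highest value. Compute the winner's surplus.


Step 1: Identify the highest value: 368
Step 2: Identify the second-highest value: 355
Step 3: The final price = second-highest value = 355
Step 4: Surplus = 368 - 355 = 13

13


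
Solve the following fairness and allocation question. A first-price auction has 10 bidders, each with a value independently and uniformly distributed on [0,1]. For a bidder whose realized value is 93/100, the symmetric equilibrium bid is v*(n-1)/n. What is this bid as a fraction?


Step 1: The symmetric BNE bidding function is b(v) = v * (n-1) / n
Step 2: Substitute v = 93/100 and n = 10
Step 3: b = 93/100 * 9/10
Step 4: b = 837/1000

837/1000


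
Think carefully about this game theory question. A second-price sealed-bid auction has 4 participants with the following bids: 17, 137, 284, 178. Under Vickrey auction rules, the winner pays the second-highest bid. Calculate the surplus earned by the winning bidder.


Step 1: Sort bids in descending order: 284, 178, 137, 17
Step 2: The winning bid is the highest: 284
Step 3: The payment equals the second-highest bid: 178
Step 4: Surplus = winner's bid - payment = 284 - 178 = 106

106


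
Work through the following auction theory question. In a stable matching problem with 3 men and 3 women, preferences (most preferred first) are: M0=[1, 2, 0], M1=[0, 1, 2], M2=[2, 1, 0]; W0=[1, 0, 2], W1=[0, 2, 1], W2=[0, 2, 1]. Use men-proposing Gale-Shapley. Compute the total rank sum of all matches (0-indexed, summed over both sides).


Step 1: Run Gale-Shapley (men propose, women hold best offer):
  M0 proposes to W1; she accepts
  M1 proposes to W0; she accepts
  M2 proposes to W2; she accepts
Step 2: Final matching: W0-M1, W1-M0, W2-M2
Step 3: 0-indexed ranks (man's rank of his match, then woman's): 0 + 0 + 0 + 0 + 0 + 1
Step 4: Total rank sum = 1

1


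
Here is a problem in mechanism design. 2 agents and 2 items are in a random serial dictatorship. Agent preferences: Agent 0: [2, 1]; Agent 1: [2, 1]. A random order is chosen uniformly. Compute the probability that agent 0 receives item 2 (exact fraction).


Step 1: Agent 0 wants item 2
Step 2: There are 2 possible orderings of agents
Step 3: In 1 orderings, agent 0 gets item 2
Step 4: Probability = 1/2

1/2


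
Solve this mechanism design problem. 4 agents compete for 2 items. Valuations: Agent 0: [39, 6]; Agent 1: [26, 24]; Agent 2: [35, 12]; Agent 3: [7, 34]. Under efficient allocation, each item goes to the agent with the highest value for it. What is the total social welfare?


Step 1: For each item, find the maximum value among all agents.
Step 2: Item 0 -> Agent 0 (value 39)
Step 3: Item 1 -> Agent 3 (value 34)
Step 4: Total welfare = 39 + 34 = 73

73


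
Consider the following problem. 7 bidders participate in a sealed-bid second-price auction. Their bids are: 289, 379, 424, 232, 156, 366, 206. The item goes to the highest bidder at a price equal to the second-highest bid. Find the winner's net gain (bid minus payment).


Step 1: Sort bids in descending order: 424, 379, 366, 289, 232, 206, 156
Step 2: The winning bid is the highest: 424
Step 3: The payment equals the second-highest bid: 379
Step 4: Surplus = winner's bid - payment = 424 - 379 = 45

45


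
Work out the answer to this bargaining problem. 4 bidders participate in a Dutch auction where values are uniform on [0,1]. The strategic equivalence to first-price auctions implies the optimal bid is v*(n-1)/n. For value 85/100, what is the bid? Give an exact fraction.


Step 1: Dutch auctions are strategically equivalent to first-price auctions
Step 2: The equilibrium bid is b(v) = v*(n-1)/n
Step 3: b = 17/20 * 3/4
Step 4: b = 51/80

51/80


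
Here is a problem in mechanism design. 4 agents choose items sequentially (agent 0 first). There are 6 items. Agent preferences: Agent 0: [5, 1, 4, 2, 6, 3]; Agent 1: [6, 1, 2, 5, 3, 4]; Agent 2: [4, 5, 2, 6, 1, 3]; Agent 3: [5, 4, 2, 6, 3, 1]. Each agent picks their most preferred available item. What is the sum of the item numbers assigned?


Step 1: Agent 0 picks item 5
Step 2: Agent 1 picks item 6
Step 3: Agent 2 picks item 4
Step 4: Agent 3 picks item 2
Step 5: Sum = 5 + 6 + 4 + 2 = 17

17


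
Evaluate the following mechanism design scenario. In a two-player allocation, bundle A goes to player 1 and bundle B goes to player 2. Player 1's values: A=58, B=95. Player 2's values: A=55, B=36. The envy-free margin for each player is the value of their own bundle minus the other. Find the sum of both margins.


Step 1: Player 1's margin = v1(A) - v1(B) = 58 - 95 = -37
Step 2: Player 2's margin = v2(B) - v2(A) = 36 - 55 = -19
Step 3: Total margin = -37 + -19 = -56

-56


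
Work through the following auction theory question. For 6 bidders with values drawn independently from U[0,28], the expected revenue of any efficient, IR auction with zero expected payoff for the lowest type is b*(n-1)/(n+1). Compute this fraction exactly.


Step 1: By Revenue Equivalence, expected revenue = b*(n-1)/(n+1)
Step 2: Substituting n = 6, b = 28
Step 3: Revenue = 28*(6-1)/(6+1) = 28*5/7
Step 4: Revenue = 140/7 = 20

20


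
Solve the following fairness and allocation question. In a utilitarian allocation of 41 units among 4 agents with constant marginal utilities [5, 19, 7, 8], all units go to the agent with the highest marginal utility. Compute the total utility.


Step 1: The marginal utilities are [5, 19, 7, 8]
Step 2: The highest marginal utility is 19
Step 3: All 41 units go to that agent
Step 4: Total utility = 19 * 41 = 779

779


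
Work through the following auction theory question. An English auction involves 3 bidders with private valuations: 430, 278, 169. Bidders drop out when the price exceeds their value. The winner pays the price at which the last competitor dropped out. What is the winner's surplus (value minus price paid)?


Step 1: Identify the highest value: 430
Step 2: Identify the second-highest value: 278
Step 3: The final price = second-highest value = 278
Step 4: Surplus = 430 - 278 = 152

152


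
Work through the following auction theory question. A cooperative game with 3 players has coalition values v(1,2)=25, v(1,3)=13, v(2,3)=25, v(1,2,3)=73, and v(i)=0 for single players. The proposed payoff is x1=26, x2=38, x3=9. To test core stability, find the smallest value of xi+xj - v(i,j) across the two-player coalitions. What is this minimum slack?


Step 1: Slack for coalition (1,2): x1+x2 - v12 = 64 - 25 = 39
Step 2: Slack for coalition (1,3): x1+x3 - v13 = 35 - 13 = 22
Step 3: Slack for coalition (2,3): x2+x3 - v23 = 47 - 25 = 22
Step 4: Minimum slack = min(39, 22, 22) = 22, attained by (1,3) and (2,3); no pair can gain by deviating, so the allocation is in the core

22


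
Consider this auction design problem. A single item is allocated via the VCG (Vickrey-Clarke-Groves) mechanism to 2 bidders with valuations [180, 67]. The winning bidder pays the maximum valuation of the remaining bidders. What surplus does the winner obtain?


Step 1: The winner is the agent with the highest value: agent 0 with value 180
Step 2: Values of other agents: [67]
Step 3: VCG payment = max of others' values = 67
Step 4: Surplus = 180 - 67 = 113

113


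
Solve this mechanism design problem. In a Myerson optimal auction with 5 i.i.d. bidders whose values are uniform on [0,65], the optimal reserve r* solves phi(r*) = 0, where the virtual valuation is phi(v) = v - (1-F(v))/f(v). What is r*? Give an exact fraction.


Step 1: For U[0,65], F(v) = v/65 and f(v) = 1/65
Step 2: phi(v) = v - (1 - v/65)/(1/65) = v - (65 - v) = 2v - 65
Step 3: Set phi(r*) = 0: 2r* - 65 = 0
Step 4: r* = 65/2 (the number of bidders n = 5 does not enter)

65/2


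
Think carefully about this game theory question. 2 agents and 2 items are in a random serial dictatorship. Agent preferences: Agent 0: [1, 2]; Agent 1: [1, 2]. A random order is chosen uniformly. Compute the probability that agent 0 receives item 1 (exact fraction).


Step 1: Agent 0 wants item 1
Step 2: There are 2 possible orderings of agents
Step 3: In 1 orderings, agent 0 gets item 1
Step 4: Probability = 1/2

1/2


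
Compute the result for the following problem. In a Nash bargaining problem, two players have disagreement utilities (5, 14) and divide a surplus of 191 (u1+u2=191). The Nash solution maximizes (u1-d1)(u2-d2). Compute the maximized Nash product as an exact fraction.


Step 1: The Nash solution splits surplus symmetrically above the disagreement point
Step 2: u1 = (total + d1 - d2)/2 = (191 + 5 - 14)/2 = 91
Step 3: u2 = (total - d1 + d2)/2 = (191 - 5 + 14)/2 = 100
Step 4: Nash product = (91 - 5) * (100 - 14)
Step 5: = 86 * 86 = 7396

7396


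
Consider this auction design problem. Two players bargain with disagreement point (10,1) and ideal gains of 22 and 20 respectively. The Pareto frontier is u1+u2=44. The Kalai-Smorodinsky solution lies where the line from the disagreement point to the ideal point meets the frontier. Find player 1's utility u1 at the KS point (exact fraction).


Step 1: At the KS point, (u1-d1)/r1 = (u2-d2)/r2 = t and u1+u2 = 44
Step 2: u1 = d1 + r1*t and u2 = d2 + r2*t, so (d1 + r1*t) + (d2 + r2*t) = 44
Step 3: t = (44 - 10 - 1)/(22 + 20) = 33/42 = 11/14
Step 4: u1 = d1 + r1*t = 10 + 22 * 11/14 = 191/7
Step 5: (Check: u2 = d2 + r2*t = 117/7; u1+u2 = 191/7 + 117/7 = 44, on the frontier.)

191/7


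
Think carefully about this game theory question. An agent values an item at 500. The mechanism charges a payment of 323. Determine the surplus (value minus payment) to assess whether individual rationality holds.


Step 1: Surplus = value - payment = 500 - 323 = 177
Step 2: IR is satisfied (surplus >= 0)

177


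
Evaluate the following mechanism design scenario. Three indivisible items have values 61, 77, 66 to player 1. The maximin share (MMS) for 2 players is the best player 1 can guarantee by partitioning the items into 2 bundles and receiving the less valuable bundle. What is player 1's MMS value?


Step 1: Item values = 61, 77, 66
Step 2: Enumerate all 2-bundle partitions and take the smaller bundle:
  Partition 1: {61} vs {77,66} -> bundles 61, 143; min = 61
  Partition 2: {77} vs {61,66} -> bundles 77, 127; min = 77
  Partition 3: {66} vs {61,77} -> bundles 66, 138; min = 66
Step 3: MMS = max(61, 77, 66) = 77

77


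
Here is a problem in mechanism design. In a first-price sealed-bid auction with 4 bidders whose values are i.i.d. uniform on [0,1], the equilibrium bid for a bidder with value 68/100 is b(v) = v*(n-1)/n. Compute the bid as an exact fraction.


Step 1: The symmetric BNE bidding function is b(v) = v * (n-1) / n
Step 2: Substitute v = 17/25 and n = 4
Step 3: b = 17/25 * 3/4
Step 4: b = 51/100

51/100


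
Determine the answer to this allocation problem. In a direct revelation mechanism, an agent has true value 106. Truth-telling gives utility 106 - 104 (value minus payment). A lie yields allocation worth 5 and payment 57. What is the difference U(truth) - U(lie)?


Step 1: U(truth) = value - payment = 106 - 104 = 2
Step 2: U(lie) = allocation - payment = 5 - 57 = -52
Step 3: IC gap = 2 - (-52) = 54

54


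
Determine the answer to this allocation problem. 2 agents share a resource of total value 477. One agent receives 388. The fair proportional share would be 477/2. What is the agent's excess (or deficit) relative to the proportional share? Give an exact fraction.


Step 1: Proportional share = 477/2
Step 2: Agent's actual allocation = 388
Step 3: Excess = 388 - 477/2 = 299/2

299/2


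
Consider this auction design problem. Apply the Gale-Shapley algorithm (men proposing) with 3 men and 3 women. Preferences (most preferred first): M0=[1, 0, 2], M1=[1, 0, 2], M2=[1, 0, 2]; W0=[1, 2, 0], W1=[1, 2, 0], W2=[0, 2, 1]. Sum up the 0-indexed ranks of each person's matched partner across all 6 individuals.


Step 1: Run Gale-Shapley (men propose, women hold best offer):
  M0 proposes to W1; she accepts
  M1 proposes to W1; she switches from M0
  M2 proposes to W1; rejected
  M2 proposes to W0; she accepts
  M0 proposes to W0; rejected
  M0 proposes to W2; she accepts
Step 2: Final matching: W0-M2, W1-M1, W2-M0
Step 3: 0-indexed ranks (man's rank of his match, then woman's): 1 + 1 + 0 + 0 + 2 + 0
Step 4: Total rank sum = 4

4


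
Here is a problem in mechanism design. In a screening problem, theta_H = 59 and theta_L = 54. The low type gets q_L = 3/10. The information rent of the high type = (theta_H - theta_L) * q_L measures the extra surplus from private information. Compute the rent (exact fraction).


Step 1: theta_H - theta_L = 59 - 54 = 5
Step 2: Information rent = (theta_H - theta_L) * q_L
Step 3: = 5 * 3/10
Step 4: = 3/2

3/2


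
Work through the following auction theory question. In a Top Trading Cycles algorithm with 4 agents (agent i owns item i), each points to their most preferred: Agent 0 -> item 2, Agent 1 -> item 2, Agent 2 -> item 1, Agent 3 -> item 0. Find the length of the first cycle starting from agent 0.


Step 1: Trace the pointer graph from agent 0: 0 -> 2 -> 1 -> 2
Step 2: A cycle is detected when we revisit agent 2
Step 3: The cycle is: 2 -> 1 -> 2
Step 4: Cycle length = 2

2


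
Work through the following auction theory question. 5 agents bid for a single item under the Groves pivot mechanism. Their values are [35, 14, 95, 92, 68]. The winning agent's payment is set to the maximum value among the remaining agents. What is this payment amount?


Step 1: The efficient winner is agent 2 with value 95
Step 2: Other agents' values: [35, 14, 92, 68]
Step 3: Pivot payment = max(others) = 92
Step 4: The winner pays 92

92


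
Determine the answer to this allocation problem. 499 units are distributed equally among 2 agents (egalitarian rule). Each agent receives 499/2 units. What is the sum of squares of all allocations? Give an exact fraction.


Step 1: Each agent's share = 499/2
Step 2: Square of each share = (499/2)^2 = 249001/4
Step 3: Sum of squares = 2 * 249001/4 = 249001/2

249001/2


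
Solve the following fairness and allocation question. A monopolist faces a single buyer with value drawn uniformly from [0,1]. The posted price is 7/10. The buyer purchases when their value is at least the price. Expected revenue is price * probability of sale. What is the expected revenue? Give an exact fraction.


Step 1: Posted price r = 7/10, value support [0,1]
Step 2: P(v >= r) = (1 - 7/10)/1 = 3/10
Step 3: Expected revenue = r * P(v >= r) = 7/10 * 3/10
Step 4: Revenue = 21/100

21/100


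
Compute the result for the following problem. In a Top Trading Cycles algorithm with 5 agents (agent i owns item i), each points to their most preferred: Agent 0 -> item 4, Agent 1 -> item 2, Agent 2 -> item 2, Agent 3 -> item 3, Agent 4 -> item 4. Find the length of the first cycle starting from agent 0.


Step 1: Trace the pointer graph from agent 0: 0 -> 4 -> 4
Step 2: A cycle is detected when we revisit agent 4
Step 3: The cycle is: 4 -> 4
Step 4: Cycle length = 1

1


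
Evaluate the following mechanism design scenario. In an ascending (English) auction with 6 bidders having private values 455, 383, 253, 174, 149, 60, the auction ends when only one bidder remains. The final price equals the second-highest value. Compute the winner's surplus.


Step 1: Identify the highest value: 455
Step 2: Identify the second-highest value: 383
Step 3: The final price = second-highest value = 383
Step 4: Surplus = 455 - 383 = 72

72


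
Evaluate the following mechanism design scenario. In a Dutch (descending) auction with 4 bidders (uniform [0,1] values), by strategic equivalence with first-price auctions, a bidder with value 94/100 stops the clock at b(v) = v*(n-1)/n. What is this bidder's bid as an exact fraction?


Step 1: Dutch auctions are strategically equivalent to first-price auctions
Step 2: The equilibrium bid is b(v) = v*(n-1)/n
Step 3: b = 47/50 * 3/4
Step 4: b = 141/200

141/200


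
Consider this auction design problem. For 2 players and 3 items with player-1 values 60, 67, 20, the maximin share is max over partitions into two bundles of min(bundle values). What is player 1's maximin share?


Step 1: Item values = 60, 67, 20
Step 2: Enumerate all 2-bundle partitions and take the smaller bundle:
  Partition 1: {60} vs {67,20} -> bundles 60, 87; min = 60
  Partition 2: {67} vs {60,20} -> bundles 67, 80; min = 67
  Partition 3: {20} vs {60,67} -> bundles 20, 127; min = 20
Step 3: MMS = max(60, 67, 20) = 67

67


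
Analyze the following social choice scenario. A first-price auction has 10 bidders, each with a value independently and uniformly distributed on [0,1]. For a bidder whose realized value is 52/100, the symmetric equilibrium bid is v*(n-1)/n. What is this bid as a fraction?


Step 1: The symmetric BNE bidding function is b(v) = v * (n-1) / n
Step 2: Substitute v = 13/25 and n = 10
Step 3: b = 13/25 * 9/10
Step 4: b = 117/250

117/250


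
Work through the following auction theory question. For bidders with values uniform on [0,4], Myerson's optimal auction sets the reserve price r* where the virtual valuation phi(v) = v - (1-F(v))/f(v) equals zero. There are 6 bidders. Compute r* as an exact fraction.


Step 1: For U[0,4], F(v) = v/4 and f(v) = 1/4
Step 2: phi(v) = v - (1 - v/4)/(1/4) = v - (4 - v) = 2v - 4
Step 3: Set phi(r*) = 0: 2r* - 4 = 0
Step 4: r* = 4/2 = 2 (the number of bidders n = 6 does not enter)

2


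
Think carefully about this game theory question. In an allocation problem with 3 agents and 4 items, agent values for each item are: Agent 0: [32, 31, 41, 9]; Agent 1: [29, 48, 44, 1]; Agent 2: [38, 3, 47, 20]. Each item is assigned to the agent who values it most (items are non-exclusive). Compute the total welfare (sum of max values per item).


Step 1: For each item, find the maximum value among all agents.
Step 2: Item 0 -> Agent 2 (value 38)
Step 3: Item 1 -> Agent 1 (value 48)
Step 4: Item 2 -> Agent 2 (value 47)
Step 5: Item 3 -> Agent 2 (value 20)
Step 6: Total welfare = 38 + 48 + 47 + 20 = 153

153


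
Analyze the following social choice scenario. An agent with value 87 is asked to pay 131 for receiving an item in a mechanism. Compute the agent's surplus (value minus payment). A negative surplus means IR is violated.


Step 1: Surplus = value - payment = 87 - 131 = -44
Step 2: IR is violated (surplus < 0)

-44


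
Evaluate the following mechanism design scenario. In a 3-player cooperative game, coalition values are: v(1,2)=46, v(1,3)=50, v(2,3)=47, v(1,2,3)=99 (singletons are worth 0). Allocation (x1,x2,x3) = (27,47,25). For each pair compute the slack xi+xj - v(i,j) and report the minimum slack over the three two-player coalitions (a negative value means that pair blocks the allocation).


Step 1: Slack for coalition (1,2): x1+x2 - v12 = 74 - 46 = 28
Step 2: Slack for coalition (1,3): x1+x3 - v13 = 52 - 50 = 2
Step 3: Slack for coalition (2,3): x2+x3 - v23 = 72 - 47 = 25
Step 4: Minimum slack = min(28, 2, 25) = 2, attained by (1,3); no pair can gain by deviating, so the allocation is in the core

2


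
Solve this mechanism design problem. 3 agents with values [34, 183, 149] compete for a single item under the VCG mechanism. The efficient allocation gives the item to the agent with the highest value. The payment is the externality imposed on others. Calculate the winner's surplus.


Step 1: The winner is the agent with the highest value: agent 1 with value 183
Step 2: Values of other agents: [34, 149]
Step 3: VCG payment = max of others' values = 149
Step 4: Surplus = 183 - 149 = 34

34


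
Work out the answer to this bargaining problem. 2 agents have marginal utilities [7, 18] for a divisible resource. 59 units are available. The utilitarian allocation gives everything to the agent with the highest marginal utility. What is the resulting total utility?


Step 1: The marginal utilities are [7, 18]
Step 2: The highest marginal utility is 18
Step 3: All 59 units go to that agent
Step 4: Total utility = 18 * 59 = 1062

1062


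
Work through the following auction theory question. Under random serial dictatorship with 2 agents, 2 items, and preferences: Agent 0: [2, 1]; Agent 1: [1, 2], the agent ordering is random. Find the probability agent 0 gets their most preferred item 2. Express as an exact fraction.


Step 1: Agent 0 wants item 2
Step 2: There are 2 possible orderings of agents
Step 3: In 2 orderings, agent 0 gets item 2
Step 4: Probability = 2/2 = 1

1


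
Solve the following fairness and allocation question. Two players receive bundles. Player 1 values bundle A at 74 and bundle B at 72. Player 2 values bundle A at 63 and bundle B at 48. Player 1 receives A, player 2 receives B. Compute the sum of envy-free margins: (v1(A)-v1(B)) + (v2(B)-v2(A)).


Step 1: Player 1's margin = v1(A) - v1(B) = 74 - 72 = 2
Step 2: Player 2's margin = v2(B) - v2(A) = 48 - 63 = -15
Step 3: Total margin = 2 + -15 = -13

-13


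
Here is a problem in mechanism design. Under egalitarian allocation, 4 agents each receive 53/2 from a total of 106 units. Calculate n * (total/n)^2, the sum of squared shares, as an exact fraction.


Step 1: Each agent's share = 106/4 = 53/2
Step 2: Square of each share = (53/2)^2 = 2809/4
Step 3: Sum of squares = 4 * 2809/4 = 2809

2809


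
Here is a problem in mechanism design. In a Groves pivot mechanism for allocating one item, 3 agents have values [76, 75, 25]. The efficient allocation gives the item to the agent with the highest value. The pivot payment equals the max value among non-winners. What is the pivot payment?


Step 1: The efficient winner is agent 0 with value 76
Step 2: Other agents' values: [75, 25]
Step 3: Pivot payment = max(others) = 75
Step 4: The winner pays 75

75


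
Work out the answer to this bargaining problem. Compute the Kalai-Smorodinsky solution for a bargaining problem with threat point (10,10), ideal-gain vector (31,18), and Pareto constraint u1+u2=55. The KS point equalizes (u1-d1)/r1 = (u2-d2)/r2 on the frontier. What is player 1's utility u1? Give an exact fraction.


Step 1: At the KS point, (u1-d1)/r1 = (u2-d2)/r2 = t and u1+u2 = 55
Step 2: u1 = d1 + r1*t and u2 = d2 + r2*t, so (d1 + r1*t) + (d2 + r2*t) = 55
Step 3: t = (55 - 10 - 10)/(31 + 18) = 35/49 = 5/7
Step 4: u1 = d1 + r1*t = 10 + 31 * 5/7 = 225/7
Step 5: (Check: u2 = d2 + r2*t = 160/7; u1+u2 = 225/7 + 160/7 = 55, on the frontier.)

225/7


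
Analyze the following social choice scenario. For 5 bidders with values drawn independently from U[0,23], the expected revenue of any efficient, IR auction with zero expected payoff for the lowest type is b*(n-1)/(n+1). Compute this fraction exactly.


Step 1: By Revenue Equivalence, expected revenue = b*(n-1)/(n+1)
Step 2: Substituting n = 5, b = 23
Step 3: Revenue = 23*(5-1)/(5+1) = 23*4/6
Step 4: Revenue = 92/6 = 46/3

46/3


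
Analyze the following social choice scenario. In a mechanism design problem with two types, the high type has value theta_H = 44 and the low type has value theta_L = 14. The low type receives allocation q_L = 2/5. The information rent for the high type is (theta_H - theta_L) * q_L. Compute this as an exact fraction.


Step 1: theta_H - theta_L = 44 - 14 = 30
Step 2: Information rent = (theta_H - theta_L) * q_L
Step 3: = 30 * 2/5
Step 4: = 12

12


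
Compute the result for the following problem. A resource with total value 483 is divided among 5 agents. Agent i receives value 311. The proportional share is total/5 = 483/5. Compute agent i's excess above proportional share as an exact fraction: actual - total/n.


Step 1: Proportional share = 483/5
Step 2: Agent's actual allocation = 311
Step 3: Excess = 311 - 483/5 = 1072/5

1072/5


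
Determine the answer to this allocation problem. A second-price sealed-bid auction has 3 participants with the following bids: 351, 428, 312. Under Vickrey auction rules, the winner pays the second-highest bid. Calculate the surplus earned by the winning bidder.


Step 1: Sort bids in descending order: 428, 351, 312
Step 2: The winning bid is the highest: 428
Step 3: The payment equals the second-highest bid: 351
Step 4: Surplus = winner's bid - payment = 428 - 351 = 77

77


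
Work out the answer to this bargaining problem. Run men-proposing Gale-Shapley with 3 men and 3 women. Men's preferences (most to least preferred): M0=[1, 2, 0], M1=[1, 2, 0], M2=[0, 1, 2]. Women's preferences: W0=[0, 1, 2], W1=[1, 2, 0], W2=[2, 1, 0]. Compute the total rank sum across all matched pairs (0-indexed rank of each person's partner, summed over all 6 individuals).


Step 1: Run Gale-Shapley (men propose, women hold best offer):
  M0 proposes to W1; she accepts
  M1 proposes to W1; she switches from M0
  M2 proposes to W0; she accepts
  M0 proposes to W2; she accepts
Step 2: Final matching: W0-M2, W1-M1, W2-M0
Step 3: 0-indexed ranks (man's rank of his match, then woman's): 0 + 2 + 0 + 0 + 1 + 2
Step 4: Total rank sum = 5

5


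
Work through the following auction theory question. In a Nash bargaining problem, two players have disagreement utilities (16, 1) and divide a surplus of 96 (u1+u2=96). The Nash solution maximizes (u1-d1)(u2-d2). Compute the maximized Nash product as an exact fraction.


Step 1: The Nash solution splits surplus symmetrically above the disagreement point
Step 2: u1 = (total + d1 - d2)/2 = (96 + 16 - 1)/2 = 111/2
Step 3: u2 = (total - d1 + d2)/2 = (96 - 16 + 1)/2 = 81/2
Step 4: Nash product = (111/2 - 16) * (81/2 - 1)
Step 5: = 79/2 * 79/2 = 6241/4

6241/4


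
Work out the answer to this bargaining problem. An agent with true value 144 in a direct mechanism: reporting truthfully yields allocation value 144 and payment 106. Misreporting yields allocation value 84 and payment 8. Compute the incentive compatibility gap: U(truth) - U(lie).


Step 1: U(truth) = value - payment = 144 - 106 = 38
Step 2: U(lie) = allocation - payment = 84 - 8 = 76
Step 3: IC gap = 38 - 76 = -38

-38


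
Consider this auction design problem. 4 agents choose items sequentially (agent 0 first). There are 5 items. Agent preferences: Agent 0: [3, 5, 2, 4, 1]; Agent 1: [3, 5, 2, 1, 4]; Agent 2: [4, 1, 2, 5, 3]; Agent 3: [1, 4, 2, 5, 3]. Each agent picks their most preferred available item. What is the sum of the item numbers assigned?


Step 1: Agent 0 picks item 3
Step 2: Agent 1 picks item 5
Step 3: Agent 2 picks item 4
Step 4: Agent 3 picks item 1
Step 5: Sum = 3 + 5 + 4 + 1 = 13

13


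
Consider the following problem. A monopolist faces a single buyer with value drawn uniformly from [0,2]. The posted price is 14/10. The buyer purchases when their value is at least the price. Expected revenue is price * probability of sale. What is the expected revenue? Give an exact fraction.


Step 1: Posted price r = 7/5, value support [0,2]
Step 2: P(v >= r) = (2 - 7/5)/2 = 3/10
Step 3: Expected revenue = r * P(v >= r) = 7/5 * 3/10
Step 4: Revenue = 21/50

21/50


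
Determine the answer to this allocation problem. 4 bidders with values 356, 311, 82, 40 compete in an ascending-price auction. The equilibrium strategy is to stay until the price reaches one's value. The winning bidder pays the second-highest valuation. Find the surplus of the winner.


Step 1: Identify the highest value: 356
Step 2: Identify the second-highest value: 311
Step 3: The final price = second-highest value = 311
Step 4: Surplus = 356 - 311 = 45

45


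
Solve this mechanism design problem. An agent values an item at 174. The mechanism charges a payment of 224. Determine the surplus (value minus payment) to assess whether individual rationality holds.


Step 1: Surplus = value - payment = 174 - 224 = -50
Step 2: IR is violated (surplus < 0)

-50


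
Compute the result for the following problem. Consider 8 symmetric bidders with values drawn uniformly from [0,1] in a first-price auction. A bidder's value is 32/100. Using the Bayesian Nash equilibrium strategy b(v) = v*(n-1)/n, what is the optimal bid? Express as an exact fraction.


Step 1: The symmetric BNE bidding function is b(v) = v * (n-1) / n
Step 2: Substitute v = 8/25 and n = 8
Step 3: b = 8/25 * 7/8
Step 4: b = 7/25

7/25


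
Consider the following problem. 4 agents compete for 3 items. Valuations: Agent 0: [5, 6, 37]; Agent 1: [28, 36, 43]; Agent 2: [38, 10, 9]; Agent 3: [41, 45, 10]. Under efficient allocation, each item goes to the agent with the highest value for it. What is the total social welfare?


Step 1: For each item, find the maximum value among all agents.
Step 2: Item 0 -> Agent 3 (value 41)
Step 3: Item 1 -> Agent 3 (value 45)
Step 4: Item 2 -> Agent 1 (value 43)
Step 5: Total welfare = 41 + 45 + 43 = 129

129


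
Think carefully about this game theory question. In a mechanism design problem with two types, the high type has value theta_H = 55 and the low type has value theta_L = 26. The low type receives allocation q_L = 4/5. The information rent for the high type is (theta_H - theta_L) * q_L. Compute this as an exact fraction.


Step 1: theta_H - theta_L = 55 - 26 = 29
Step 2: Information rent = (theta_H - theta_L) * q_L
Step 3: = 29 * 4/5
Step 4: = 116/5

116/5


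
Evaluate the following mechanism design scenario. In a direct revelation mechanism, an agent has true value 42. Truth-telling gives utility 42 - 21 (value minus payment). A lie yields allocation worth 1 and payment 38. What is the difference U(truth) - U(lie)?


Step 1: U(truth) = value - payment = 42 - 21 = 21
Step 2: U(lie) = allocation - payment = 1 - 38 = -37
Step 3: IC gap = 21 - (-37) = 58

58


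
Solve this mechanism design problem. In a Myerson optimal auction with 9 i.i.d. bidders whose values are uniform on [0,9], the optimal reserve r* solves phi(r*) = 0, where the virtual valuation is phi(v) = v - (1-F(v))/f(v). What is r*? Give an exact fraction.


Step 1: For U[0,9], F(v) = v/9 and f(v) = 1/9
Step 2: phi(v) = v - (1 - v/9)/(1/9) = v - (9 - v) = 2v - 9
Step 3: Set phi(r*) = 0: 2r* - 9 = 0
Step 4: r* = 9/2 (the number of bidders n = 9 does not enter)

9/2


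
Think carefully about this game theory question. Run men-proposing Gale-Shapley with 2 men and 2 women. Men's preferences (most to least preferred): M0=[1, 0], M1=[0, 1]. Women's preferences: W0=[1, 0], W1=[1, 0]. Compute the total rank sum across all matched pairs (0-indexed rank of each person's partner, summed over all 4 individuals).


Step 1: Run Gale-Shapley (men propose, women hold best offer):
  M0 proposes to W1; she accepts
  M1 proposes to W0; she accepts
Step 2: Final matching: W0-M1, W1-M0
Step 3: 0-indexed ranks (man's rank of his match, then woman's): 0 + 0 + 0 + 1
Step 4: Total rank sum = 1

1


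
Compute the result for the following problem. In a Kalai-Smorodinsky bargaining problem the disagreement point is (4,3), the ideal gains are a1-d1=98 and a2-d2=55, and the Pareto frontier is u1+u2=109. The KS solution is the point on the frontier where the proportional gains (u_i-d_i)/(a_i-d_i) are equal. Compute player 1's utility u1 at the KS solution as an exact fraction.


Step 1: At the KS point, (u1-d1)/r1 = (u2-d2)/r2 = t and u1+u2 = 109
Step 2: u1 = d1 + r1*t and u2 = d2 + r2*t, so (d1 + r1*t) + (d2 + r2*t) = 109
Step 3: t = (109 - 4 - 3)/(98 + 55) = 102/153 = 2/3
Step 4: u1 = d1 + r1*t = 4 + 98 * 2/3 = 208/3
Step 5: (Check: u2 = d2 + r2*t = 119/3; u1+u2 = 208/3 + 119/3 = 109, on the frontier.)

208/3


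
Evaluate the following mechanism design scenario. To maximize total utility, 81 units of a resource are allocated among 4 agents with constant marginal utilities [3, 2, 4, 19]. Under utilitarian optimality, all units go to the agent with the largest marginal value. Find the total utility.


Step 1: The marginal utilities are [3, 2, 4, 19]
Step 2: The highest marginal utility is 19
Step 3: All 81 units go to that agent
Step 4: Total utility = 19 * 81 = 1539

1539


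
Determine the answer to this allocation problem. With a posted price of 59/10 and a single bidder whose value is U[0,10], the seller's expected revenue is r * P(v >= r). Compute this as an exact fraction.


Step 1: Posted price r = 59/10, value support [0,10]
Step 2: P(v >= r) = (10 - 59/10)/10 = 41/100
Step 3: Expected revenue = r * P(v >= r) = 59/10 * 41/100
Step 4: Revenue = 2419/1000

2419/1000


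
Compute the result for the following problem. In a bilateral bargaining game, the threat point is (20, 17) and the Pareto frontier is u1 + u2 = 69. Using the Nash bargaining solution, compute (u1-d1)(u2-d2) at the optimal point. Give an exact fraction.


Step 1: The Nash solution splits surplus symmetrically above the disagreement point
Step 2: u1 = (total + d1 - d2)/2 = (69 + 20 - 17)/2 = 36
Step 3: u2 = (total - d1 + d2)/2 = (69 - 20 + 17)/2 = 33
Step 4: Nash product = (36 - 20) * (33 - 17)
Step 5: = 16 * 16 = 256

256


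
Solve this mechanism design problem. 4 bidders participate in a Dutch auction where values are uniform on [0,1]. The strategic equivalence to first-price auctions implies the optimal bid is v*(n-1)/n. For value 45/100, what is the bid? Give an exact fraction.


Step 1: Dutch auctions are strategically equivalent to first-price auctions
Step 2: The equilibrium bid is b(v) = v*(n-1)/n
Step 3: b = 9/20 * 3/4
Step 4: b = 27/80

27/80


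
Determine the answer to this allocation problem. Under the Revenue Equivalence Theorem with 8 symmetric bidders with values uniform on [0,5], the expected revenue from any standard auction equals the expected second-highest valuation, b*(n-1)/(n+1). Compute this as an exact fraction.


Step 1: By Revenue Equivalence, expected revenue = b*(n-1)/(n+1)
Step 2: Substituting n = 8, b = 5
Step 3: Revenue = 5*(8-1)/(8+1) = 5*7/9
Step 4: Revenue = 35/9

35/9


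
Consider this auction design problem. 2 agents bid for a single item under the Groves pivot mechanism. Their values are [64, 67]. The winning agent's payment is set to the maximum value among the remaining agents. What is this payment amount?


Step 1: The efficient winner is agent 1 with value 67
Step 2: Other agents' values: [64]
Step 3: Pivot payment = max(others) = 64
Step 4: The winner pays 64

64


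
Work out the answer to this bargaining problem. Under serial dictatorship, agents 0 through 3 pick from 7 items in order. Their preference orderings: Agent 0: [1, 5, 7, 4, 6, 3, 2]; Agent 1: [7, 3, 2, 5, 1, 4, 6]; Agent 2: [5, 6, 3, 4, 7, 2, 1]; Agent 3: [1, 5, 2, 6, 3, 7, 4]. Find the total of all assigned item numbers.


Step 1: Agent 0 picks item 1
Step 2: Agent 1 picks item 7
Step 3: Agent 2 picks item 5
Step 4: Agent 3 picks item 2
Step 5: Sum = 1 + 7 + 5 + 2 = 15

15


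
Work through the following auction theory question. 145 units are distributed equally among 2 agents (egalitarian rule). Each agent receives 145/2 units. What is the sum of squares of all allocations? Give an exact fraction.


Step 1: Each agent's share = 145/2
Step 2: Square of each share = (145/2)^2 = 21025/4
Step 3: Sum of squares = 2 * 21025/4 = 21025/2

21025/2


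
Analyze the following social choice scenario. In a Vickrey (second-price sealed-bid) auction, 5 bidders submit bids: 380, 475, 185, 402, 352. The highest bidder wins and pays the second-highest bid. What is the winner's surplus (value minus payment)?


Step 1: Sort bids in descending order: 475, 402, 380, 352, 185
Step 2: The winning bid is the highest: 475
Step 3: The payment equals the second-highest bid: 402
Step 4: Surplus = winner's bid - payment = 475 - 402 = 73

73


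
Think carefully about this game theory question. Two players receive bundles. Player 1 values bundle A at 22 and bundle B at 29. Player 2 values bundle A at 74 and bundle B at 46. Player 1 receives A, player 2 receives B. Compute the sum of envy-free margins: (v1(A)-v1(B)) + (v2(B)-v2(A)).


Step 1: Player 1's margin = v1(A) - v1(B) = 22 - 29 = -7
Step 2: Player 2's margin = v2(B) - v2(A) = 46 - 74 = -28
Step 3: Total margin = -7 + -28 = -35

-35


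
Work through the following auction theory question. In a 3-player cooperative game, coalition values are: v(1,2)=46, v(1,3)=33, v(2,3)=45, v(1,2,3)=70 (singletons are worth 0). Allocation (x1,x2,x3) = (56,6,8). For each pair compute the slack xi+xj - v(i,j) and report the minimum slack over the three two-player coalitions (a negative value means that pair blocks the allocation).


Step 1: Slack for coalition (1,2): x1+x2 - v12 = 62 - 46 = 16
Step 2: Slack for coalition (1,3): x1+x3 - v13 = 64 - 33 = 31
Step 3: Slack for coalition (2,3): x2+x3 - v23 = 14 - 45 = -31
Step 4: Minimum slack = min(16, 31, -31) = -31, attained by (2,3); coalition (2,3) can block (slack < 0), so the allocation is not in the core

-31


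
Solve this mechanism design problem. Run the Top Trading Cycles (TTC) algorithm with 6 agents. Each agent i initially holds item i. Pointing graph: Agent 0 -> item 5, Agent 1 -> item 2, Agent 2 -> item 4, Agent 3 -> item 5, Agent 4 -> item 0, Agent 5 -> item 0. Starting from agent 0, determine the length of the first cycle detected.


Step 1: Trace the pointer graph from agent 0: 0 -> 5 -> 0
Step 2: A cycle is detected when we revisit agent 0
Step 3: The cycle is: 0 -> 5 -> 0
Step 4: Cycle length = 2

2


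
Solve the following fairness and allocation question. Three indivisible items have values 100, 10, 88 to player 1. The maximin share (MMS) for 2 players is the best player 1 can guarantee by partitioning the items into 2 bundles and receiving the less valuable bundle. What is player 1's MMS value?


Step 1: Item values = 100, 10, 88
Step 2: Enumerate all 2-bundle partitions and take the smaller bundle:
  Partition 1: {100} vs {10,88} -> bundles 100, 98; min = 98
  Partition 2: {10} vs {100,88} -> bundles 10, 188; min = 10
  Partition 3: {88} vs {100,10} -> bundles 88, 110; min = 88
Step 3: MMS = max(98, 10, 88) = 98

98
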